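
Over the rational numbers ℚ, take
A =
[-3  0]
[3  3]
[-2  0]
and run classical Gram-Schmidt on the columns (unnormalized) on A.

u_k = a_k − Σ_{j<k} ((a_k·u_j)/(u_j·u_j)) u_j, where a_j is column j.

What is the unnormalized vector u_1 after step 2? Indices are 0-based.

Step 1: u_0 = a_0 = (-3, 3, -2).
Step 2: u_1 = a_1 − (9/22)·u_0 = (27/22, 39/22, 9/11).

u_1 = (27/22, 39/22, 9/11)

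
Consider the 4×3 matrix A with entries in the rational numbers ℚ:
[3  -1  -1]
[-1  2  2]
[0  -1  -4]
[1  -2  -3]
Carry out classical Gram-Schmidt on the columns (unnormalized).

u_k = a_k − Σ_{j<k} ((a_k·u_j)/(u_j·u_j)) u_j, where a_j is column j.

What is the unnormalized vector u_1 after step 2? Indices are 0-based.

Step 1: u_0 = a_0 = (3, -1, 0, 1).
Step 2: u_1 = a_1 − (-7/11)·u_0 = (10/11, 15/11, -1, -15/11).

u_1 = (10/11, 15/11, -1, -15/11)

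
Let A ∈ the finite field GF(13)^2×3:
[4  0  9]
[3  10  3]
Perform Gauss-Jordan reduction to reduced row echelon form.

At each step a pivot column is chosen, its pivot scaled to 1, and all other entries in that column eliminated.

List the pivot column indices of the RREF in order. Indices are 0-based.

pivot columns: 0, 1

step 1: normalize row 0 (÷4) = (1, 0, 12)
  row 1: subtract 3×row0 = (0, 10, 6)
step 2: normalize row 1 (÷10) = (0, 1, 11)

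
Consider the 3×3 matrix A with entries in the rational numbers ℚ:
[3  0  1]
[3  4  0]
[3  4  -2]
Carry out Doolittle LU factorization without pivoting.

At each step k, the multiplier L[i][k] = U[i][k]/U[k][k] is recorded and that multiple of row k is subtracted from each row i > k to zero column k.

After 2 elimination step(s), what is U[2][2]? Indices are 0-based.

U[2][2] = -2

Step 1: pivot at (0,0) is 3.
  row1 ← row1 − (1)·row0  ⇒  L[1][0]=1, U row1=(0, 4, -1)
  row2 ← row2 − (1)·row0  ⇒  L[2][0]=1, U row2=(0, 4, -3)
Step 2: pivot at (1,1) is 4.
  row2 ← row2 − (1)·row1  ⇒  L[2][1]=1, U row2=(0, 0, -2)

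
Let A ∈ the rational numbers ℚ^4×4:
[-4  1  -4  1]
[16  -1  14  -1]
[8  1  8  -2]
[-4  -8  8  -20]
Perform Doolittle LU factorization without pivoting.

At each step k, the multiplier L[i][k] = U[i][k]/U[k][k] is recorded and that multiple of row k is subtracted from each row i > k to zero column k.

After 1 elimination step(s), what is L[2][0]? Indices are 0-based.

k=0: U[0][0]=-4
  eliminate (1,0): mult=-4, new row 1: (0, 3, -2, 3); set L[1][0]=-4
  eliminate (2,0): mult=-2, new row 2: (0, 3, 0, 0); set L[2][0]=-2
  eliminate (3,0): mult=1, new row 3: (0, -9, 12, -21); set L[3][0]=1

L[2][0] = -2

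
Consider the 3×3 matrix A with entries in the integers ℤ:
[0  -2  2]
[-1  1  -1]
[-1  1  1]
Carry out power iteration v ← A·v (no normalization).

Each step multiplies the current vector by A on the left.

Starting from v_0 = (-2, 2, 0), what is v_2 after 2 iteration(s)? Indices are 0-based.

v_0 = (-2, 2, 0).
v_1 = A·v_0 = (-4, 4, 4).
v_2 = A·v_1 = (0, 4, 12).

v_2 = (0, 4, 12)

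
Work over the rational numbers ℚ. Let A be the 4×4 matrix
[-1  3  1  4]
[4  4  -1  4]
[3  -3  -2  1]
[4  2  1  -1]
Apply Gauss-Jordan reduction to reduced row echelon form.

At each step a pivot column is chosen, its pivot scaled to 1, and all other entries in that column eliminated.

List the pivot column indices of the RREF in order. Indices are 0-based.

pivot columns: 0, 1, 2, 3

pivot(0,0)=-1: scale R0 → (1, -3, -1, -4)
  clear (1,0): R1 −= (4)R0 → (0, 16, 3, 20)
  clear (2,0): R2 −= (3)R0 → (0, 6, 1, 13)
  clear (3,0): R3 −= (4)R0 → (0, 14, 5, 15)
pivot(1,1)=16: scale R1 → (0, 1, 3/16, 5/4)
  clear (0,1): R0 −= (-3)R1 → (1, 0, -7/16, -1/4)
  clear (2,1): R2 −= (6)R1 → (0, 0, -1/8, 11/2)
  clear (3,1): R3 −= (14)R1 → (0, 0, 19/8, -5/2)
pivot(2,2)=-1/8: scale R2 → (0, 0, 1, -44)
  clear (0,2): R0 −= (-7/16)R2 → (1, 0, 0, -39/2)
  clear (1,2): R1 −= (3/16)R2 → (0, 1, 0, 19/2)
  clear (3,2): R3 −= (19/8)R2 → (0, 0, 0, 102)
pivot(3,3)=102: scale R3 → (0, 0, 0, 1)
  clear (0,3): R0 −= (-39/2)R3 → (1, 0, 0, 0)
  clear (1,3): R1 −= (19/2)R3 → (0, 1, 0, 0)
  clear (2,3): R2 −= (-44)R3 → (0, 0, 1, 0)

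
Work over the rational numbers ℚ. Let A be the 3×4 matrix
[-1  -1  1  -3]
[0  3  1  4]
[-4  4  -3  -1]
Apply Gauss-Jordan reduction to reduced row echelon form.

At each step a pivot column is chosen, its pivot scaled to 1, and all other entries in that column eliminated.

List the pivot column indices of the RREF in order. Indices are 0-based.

pivot columns: 0, 1, 2

[1] R0 /= -1  ⇒  (1, 1, -1, 3)
     R2 -= -4·R0  ⇒  (0, 8, -7, 11)
[2] R1 /= 3  ⇒  (0, 1, 1/3, 4/3)
     R0 -= 1·R1  ⇒  (1, 0, -4/3, 5/3)
     R2 -= 8·R1  ⇒  (0, 0, -29/3, 1/3)
[3] R2 /= -29/3  ⇒  (0, 0, 1, -1/29)
     R0 -= -4/3·R2  ⇒  (1, 0, 0, 47/29)
     R1 -= 1/3·R2  ⇒  (0, 1, 0, 39/29)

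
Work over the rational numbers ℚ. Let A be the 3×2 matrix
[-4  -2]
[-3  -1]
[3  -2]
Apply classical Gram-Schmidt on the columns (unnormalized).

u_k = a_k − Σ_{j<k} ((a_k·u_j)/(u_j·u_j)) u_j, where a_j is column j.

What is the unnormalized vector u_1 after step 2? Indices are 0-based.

Step 1: u_0 = a_0 = (-4, -3, 3).
Step 2: u_1 = a_1 − (5/34)·u_0 = (-24/17, -19/34, -83/34).

u_1 = (-24/17, -19/34, -83/34)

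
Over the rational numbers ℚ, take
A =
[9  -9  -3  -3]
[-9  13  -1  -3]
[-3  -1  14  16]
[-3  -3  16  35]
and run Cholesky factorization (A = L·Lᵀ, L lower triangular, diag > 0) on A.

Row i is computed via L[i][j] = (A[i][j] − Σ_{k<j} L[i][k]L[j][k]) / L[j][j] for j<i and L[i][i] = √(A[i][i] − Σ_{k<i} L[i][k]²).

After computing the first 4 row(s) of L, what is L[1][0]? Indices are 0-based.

Step 1: L[0][0] = √(9) = 3.
  L[1][0] = (-9) / L[0][0] = -3.
Step 2: L[1][1] = √(4) = 2.
  L[2][0] = (-3) / L[0][0] = -1.
  L[2][1] = (-4) / L[1][1] = -2.
Step 3: L[2][2] = √(9) = 3.
  L[3][0] = (-3) / L[0][0] = -1.
  L[3][1] = (-6) / L[1][1] = -3.
  L[3][2] = (9) / L[2][2] = 3.
Step 4: L[3][3] = √(16) = 4.

L[1][0] = -3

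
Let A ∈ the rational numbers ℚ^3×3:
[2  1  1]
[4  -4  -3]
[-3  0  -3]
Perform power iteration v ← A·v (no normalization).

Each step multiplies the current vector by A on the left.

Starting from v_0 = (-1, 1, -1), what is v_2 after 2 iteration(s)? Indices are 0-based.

v_2 = (-3, -6, -12)

v_0 = (-1, 1, -1).
v_1 = A·v_0 = (-2, -5, 6).
v_2 = A·v_1 = (-3, -6, -12).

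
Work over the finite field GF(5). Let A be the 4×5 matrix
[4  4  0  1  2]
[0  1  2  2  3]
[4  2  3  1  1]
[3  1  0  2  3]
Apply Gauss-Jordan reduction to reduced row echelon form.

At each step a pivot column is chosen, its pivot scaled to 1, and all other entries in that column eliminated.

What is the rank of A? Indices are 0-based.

step 1: normalize row 0 (÷4) = (1, 1, 0, 4, 3)
  row 2: subtract 4×row0 = (0, 3, 3, 0, 4)
  row 3: subtract 3×row0 = (0, 3, 0, 0, 4)
step 2: normalize row 1 (÷1) = (0, 1, 2, 2, 3)
  row 0: subtract 1×row1 = (1, 0, 3, 2, 0)
  row 2: subtract 3×row1 = (0, 0, 2, 4, 0)
  row 3: subtract 3×row1 = (0, 0, 4, 4, 0)
step 3: normalize row 2 (÷2) = (0, 0, 1, 2, 0)
  row 0: subtract 3×row2 = (1, 0, 0, 1, 0)
  row 1: subtract 2×row2 = (0, 1, 0, 3, 3)
  row 3: subtract 4×row2 = (0, 0, 0, 1, 0)
step 4: normalize row 3 (÷1) = (0, 0, 0, 1, 0)
  row 0: subtract 1×row3 = (1, 0, 0, 0, 0)
  row 1: subtract 3×row3 = (0, 1, 0, 0, 3)
  row 2: subtract 2×row3 = (0, 0, 1, 0, 0)

rank = 4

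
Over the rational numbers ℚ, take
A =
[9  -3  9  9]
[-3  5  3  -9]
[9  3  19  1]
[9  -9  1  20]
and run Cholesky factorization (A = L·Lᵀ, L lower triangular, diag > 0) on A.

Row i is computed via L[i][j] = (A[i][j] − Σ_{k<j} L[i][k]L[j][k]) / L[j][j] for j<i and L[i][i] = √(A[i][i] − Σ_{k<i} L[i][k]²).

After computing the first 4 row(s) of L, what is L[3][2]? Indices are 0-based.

Step 1: L[0][0] = √(9) = 3.
  L[1][0] = (-3) / L[0][0] = -1.
Step 2: L[1][1] = √(4) = 2.
  L[2][0] = (9) / L[0][0] = 3.
  L[2][1] = (6) / L[1][1] = 3.
Step 3: L[2][2] = √(1) = 1.
  L[3][0] = (9) / L[0][0] = 3.
  L[3][1] = (-6) / L[1][1] = -3.
  L[3][2] = (1) / L[2][2] = 1.
Step 4: L[3][3] = √(1) = 1.

L[3][2] = 1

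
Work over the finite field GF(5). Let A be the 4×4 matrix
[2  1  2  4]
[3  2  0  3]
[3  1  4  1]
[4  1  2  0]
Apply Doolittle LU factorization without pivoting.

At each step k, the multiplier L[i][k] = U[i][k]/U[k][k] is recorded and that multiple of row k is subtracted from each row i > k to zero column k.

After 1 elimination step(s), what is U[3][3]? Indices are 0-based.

[col 0] pivot 2
  R1 -= 4*R0 → (0, 3, 2, 2)  (L[1][0] := 4)
  R2 -= 4*R0 → (0, 2, 1, 0)  (L[2][0] := 4)
  R3 -= 2*R0 → (0, 4, 3, 2)  (L[3][0] := 2)

U[3][3] = 2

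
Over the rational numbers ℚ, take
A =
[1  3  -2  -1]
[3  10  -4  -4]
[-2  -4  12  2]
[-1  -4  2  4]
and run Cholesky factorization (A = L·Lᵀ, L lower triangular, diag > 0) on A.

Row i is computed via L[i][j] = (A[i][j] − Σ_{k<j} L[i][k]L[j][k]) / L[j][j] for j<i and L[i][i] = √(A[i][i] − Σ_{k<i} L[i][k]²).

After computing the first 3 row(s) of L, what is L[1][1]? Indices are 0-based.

L[1][1] = 1

Step 1: L[0][0] = √(1) = 1.
  L[1][0] = (3) / L[0][0] = 3.
Step 2: L[1][1] = √(1) = 1.
  L[2][0] = (-2) / L[0][0] = -2.
  L[2][1] = (2) / L[1][1] = 2.
Step 3: L[2][2] = √(4) = 2.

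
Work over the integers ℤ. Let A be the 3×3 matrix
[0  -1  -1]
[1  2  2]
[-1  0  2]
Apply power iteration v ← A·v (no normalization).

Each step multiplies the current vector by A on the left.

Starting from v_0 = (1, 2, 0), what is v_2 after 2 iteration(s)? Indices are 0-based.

v_2 = (-4, 6, 0)

v_0 = (1, 2, 0).
v_1 = A·v_0 = (-2, 5, -1).
v_2 = A·v_1 = (-4, 6, 0).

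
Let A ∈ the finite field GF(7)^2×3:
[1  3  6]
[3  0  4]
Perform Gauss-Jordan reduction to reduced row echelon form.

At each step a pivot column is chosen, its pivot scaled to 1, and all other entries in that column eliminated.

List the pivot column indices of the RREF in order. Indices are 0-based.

[1] R0 /= 1  ⇒  (1, 3, 6)
     R1 -= 3·R0  ⇒  (0, 5, 0)
[2] R1 /= 5  ⇒  (0, 1, 0)
     R0 -= 3·R1  ⇒  (1, 0, 6)

pivot columns: 0, 1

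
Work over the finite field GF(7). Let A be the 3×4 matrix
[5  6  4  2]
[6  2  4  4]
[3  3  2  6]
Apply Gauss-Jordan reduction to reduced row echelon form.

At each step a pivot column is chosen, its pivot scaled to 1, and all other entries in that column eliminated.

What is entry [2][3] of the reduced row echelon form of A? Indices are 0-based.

M[2][3] = 6

step 1: normalize row 0 (÷5) = (1, 4, 5, 6)
  row 1: subtract 6×row0 = (0, 6, 2, 3)
  row 2: subtract 3×row0 = (0, 5, 1, 2)
step 2: normalize row 1 (÷6) = (0, 1, 5, 4)
  row 0: subtract 4×row1 = (1, 0, 6, 4)
  row 2: subtract 5×row1 = (0, 0, 4, 3)
step 3: normalize row 2 (÷4) = (0, 0, 1, 6)
  row 0: subtract 6×row2 = (1, 0, 0, 3)
  row 1: subtract 5×row2 = (0, 1, 0, 2)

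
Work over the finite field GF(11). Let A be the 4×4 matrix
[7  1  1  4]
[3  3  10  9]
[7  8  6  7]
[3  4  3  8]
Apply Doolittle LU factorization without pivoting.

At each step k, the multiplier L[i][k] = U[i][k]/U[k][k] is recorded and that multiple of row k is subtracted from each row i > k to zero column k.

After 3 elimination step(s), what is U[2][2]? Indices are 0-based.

[col 0] pivot 7
  R1 -= 2*R0 → (0, 1, 8, 1)  (L[1][0] := 2)
  R2 -= 1*R0 → (0, 7, 5, 3)  (L[2][0] := 1)
  R3 -= 2*R0 → (0, 2, 1, 0)  (L[3][0] := 2)
[col 1] pivot 1
  R2 -= 7*R1 → (0, 0, 4, 7)  (L[2][1] := 7)
  R3 -= 2*R1 → (0, 0, 7, 9)  (L[3][1] := 2)
[col 2] pivot 4
  R3 -= 10*R2 → (0, 0, 0, 5)  (L[3][2] := 10)

U[2][2] = 4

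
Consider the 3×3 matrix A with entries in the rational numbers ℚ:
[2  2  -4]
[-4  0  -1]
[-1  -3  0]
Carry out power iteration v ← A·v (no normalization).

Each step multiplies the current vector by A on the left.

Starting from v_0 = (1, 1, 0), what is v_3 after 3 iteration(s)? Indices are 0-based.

v_3 = (-24, -72, 20)

v_0 = (1, 1, 0).
v_1 = A·v_0 = (4, -4, -4).
v_2 = A·v_1 = (16, -12, 8).
v_3 = A·v_2 = (-24, -72, 20).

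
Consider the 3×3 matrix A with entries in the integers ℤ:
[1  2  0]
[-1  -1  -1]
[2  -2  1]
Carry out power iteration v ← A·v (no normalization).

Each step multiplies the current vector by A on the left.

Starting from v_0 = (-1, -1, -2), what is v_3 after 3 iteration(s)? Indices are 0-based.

v_0 = (-1, -1, -2).
v_1 = A·v_0 = (-3, 4, -2).
v_2 = A·v_1 = (5, 1, -16).
v_3 = A·v_2 = (7, 10, -8).

v_3 = (7, 10, -8)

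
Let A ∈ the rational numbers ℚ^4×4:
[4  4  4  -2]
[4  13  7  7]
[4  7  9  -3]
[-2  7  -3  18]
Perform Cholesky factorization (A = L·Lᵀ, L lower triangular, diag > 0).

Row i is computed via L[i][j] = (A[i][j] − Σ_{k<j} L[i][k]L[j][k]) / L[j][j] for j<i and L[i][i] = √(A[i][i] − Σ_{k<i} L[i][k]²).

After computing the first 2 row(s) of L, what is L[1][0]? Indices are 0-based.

Step 1: L[0][0] = √(4) = 2.
  L[1][0] = (4) / L[0][0] = 2.
Step 2: L[1][1] = √(9) = 3.

L[1][0] = 2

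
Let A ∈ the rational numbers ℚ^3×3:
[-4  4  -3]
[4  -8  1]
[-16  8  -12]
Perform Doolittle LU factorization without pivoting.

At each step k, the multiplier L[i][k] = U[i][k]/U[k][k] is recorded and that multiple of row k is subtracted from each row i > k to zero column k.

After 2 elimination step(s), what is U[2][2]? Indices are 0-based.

U[2][2] = 4

[col 0] pivot -4
  R1 -= -1*R0 → (0, -4, -2)  (L[1][0] := -1)
  R2 -= 4*R0 → (0, -8, 0)  (L[2][0] := 4)
[col 1] pivot -4
  R2 -= 2*R1 → (0, 0, 4)  (L[2][1] := 2)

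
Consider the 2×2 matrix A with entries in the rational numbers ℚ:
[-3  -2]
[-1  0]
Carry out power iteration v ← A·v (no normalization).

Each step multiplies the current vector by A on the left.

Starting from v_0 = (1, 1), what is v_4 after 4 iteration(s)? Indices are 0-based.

v_0 = (1, 1).
v_1 = A·v_0 = (-5, -1).
v_2 = A·v_1 = (17, 5).
v_3 = A·v_2 = (-61, -17).
v_4 = A·v_3 = (217, 61).

v_4 = (217, 61)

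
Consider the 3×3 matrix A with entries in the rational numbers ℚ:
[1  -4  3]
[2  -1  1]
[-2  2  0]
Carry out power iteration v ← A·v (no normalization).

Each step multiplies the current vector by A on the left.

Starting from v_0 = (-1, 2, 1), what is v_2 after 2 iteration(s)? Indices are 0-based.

v_0 = (-1, 2, 1).
v_1 = A·v_0 = (-6, -3, 6).
v_2 = A·v_1 = (24, -3, 6).

v_2 = (24, -3, 6)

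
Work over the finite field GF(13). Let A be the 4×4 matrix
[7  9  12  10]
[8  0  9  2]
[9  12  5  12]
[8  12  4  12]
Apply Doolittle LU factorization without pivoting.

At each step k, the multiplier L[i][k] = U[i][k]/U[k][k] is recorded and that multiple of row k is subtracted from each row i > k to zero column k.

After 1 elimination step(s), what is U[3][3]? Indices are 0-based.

k=0: U[0][0]=7
  eliminate (1,0): mult=3, new row 1: (0, 12, 12, 11); set L[1][0]=3
  eliminate (2,0): mult=5, new row 2: (0, 6, 10, 1); set L[2][0]=5
  eliminate (3,0): mult=3, new row 3: (0, 11, 7, 8); set L[3][0]=3

U[3][3] = 8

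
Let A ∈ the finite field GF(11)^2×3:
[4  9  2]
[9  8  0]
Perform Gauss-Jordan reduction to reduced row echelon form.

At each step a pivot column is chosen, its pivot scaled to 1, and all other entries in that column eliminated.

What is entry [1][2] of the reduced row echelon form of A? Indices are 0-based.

[1] R0 /= 4  ⇒  (1, 5, 6)
     R1 -= 9·R0  ⇒  (0, 7, 1)
[2] R1 /= 7  ⇒  (0, 1, 8)
     R0 -= 5·R1  ⇒  (1, 0, 10)

M[1][2] = 8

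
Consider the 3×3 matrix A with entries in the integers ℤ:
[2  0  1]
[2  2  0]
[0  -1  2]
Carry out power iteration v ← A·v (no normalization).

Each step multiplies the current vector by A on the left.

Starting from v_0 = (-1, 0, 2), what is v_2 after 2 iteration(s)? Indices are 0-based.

v_0 = (-1, 0, 2).
v_1 = A·v_0 = (0, -2, 4).
v_2 = A·v_1 = (4, -4, 10).

v_2 = (4, -4, 10)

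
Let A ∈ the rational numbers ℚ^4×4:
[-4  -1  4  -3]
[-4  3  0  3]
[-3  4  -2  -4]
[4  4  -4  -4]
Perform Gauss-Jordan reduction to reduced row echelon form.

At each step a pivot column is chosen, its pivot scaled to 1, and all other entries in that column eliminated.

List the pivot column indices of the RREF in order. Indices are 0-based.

pivot columns: 0, 1, 2, 3

pivot(0,0)=-4: scale R0 → (1, 1/4, -1, 3/4)
  clear (1,0): R1 −= (-4)R0 → (0, 4, -4, 6)
  clear (2,0): R2 −= (-3)R0 → (0, 19/4, -5, -7/4)
  clear (3,0): R3 −= (4)R0 → (0, 3, 0, -7)
pivot(1,1)=4: scale R1 → (0, 1, -1, 3/2)
  clear (0,1): R0 −= (1/4)R1 → (1, 0, -3/4, 3/8)
  clear (2,1): R2 −= (19/4)R1 → (0, 0, -1/4, -71/8)
  clear (3,1): R3 −= (3)R1 → (0, 0, 3, -23/2)
pivot(2,2)=-1/4: scale R2 → (0, 0, 1, 71/2)
  clear (0,2): R0 −= (-3/4)R2 → (1, 0, 0, 27)
  clear (1,2): R1 −= (-1)R2 → (0, 1, 0, 37)
  clear (3,2): R3 −= (3)R2 → (0, 0, 0, -118)
pivot(3,3)=-118: scale R3 → (0, 0, 0, 1)
  clear (0,3): R0 −= (27)R3 → (1, 0, 0, 0)
  clear (1,3): R1 −= (37)R3 → (0, 1, 0, 0)
  clear (2,3): R2 −= (71/2)R3 → (0, 0, 1, 0)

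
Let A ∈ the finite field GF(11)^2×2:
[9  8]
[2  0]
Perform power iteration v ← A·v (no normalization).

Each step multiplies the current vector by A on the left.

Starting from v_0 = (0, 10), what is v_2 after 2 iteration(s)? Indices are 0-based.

v_0 = (0, 10).
v_1 = A·v_0 = (3, 0).
v_2 = A·v_1 = (5, 6).

v_2 = (5, 6)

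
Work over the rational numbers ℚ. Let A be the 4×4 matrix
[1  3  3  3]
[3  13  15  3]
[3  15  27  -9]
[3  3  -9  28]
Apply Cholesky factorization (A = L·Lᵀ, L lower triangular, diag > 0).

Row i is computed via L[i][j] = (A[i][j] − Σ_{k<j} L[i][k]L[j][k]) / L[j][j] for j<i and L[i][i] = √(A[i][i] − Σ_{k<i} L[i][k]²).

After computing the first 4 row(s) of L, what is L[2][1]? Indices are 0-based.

Step 1: L[0][0] = √(1) = 1.
  L[1][0] = (3) / L[0][0] = 3.
Step 2: L[1][1] = √(4) = 2.
  L[2][0] = (3) / L[0][0] = 3.
  L[2][1] = (6) / L[1][1] = 3.
Step 3: L[2][2] = √(9) = 3.
  L[3][0] = (3) / L[0][0] = 3.
  L[3][1] = (-6) / L[1][1] = -3.
  L[3][2] = (-9) / L[2][2] = -3.
Step 4: L[3][3] = √(1) = 1.

L[2][1] = 3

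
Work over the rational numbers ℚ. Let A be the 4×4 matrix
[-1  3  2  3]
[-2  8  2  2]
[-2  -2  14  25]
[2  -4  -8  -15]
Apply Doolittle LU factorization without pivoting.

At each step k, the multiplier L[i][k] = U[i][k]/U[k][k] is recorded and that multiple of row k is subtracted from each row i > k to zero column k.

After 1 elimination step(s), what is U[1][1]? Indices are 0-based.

U[1][1] = 2

[col 0] pivot -1
  R1 -= 2*R0 → (0, 2, -2, -4)  (L[1][0] := 2)
  R2 -= 2*R0 → (0, -8, 10, 19)  (L[2][0] := 2)
  R3 -= -2*R0 → (0, 2, -4, -9)  (L[3][0] := -2)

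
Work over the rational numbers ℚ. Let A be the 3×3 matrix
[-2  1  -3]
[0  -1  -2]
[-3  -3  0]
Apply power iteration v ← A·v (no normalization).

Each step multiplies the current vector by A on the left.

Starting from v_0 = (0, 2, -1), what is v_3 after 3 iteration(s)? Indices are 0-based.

v_0 = (0, 2, -1).
v_1 = A·v_0 = (5, 0, -6).
v_2 = A·v_1 = (8, 12, -15).
v_3 = A·v_2 = (41, 18, -60).

v_3 = (41, 18, -60)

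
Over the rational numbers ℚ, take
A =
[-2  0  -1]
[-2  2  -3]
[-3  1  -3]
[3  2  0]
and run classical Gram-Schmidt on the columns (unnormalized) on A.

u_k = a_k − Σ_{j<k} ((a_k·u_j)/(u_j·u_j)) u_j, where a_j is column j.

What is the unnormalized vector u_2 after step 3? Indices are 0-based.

Step 1: u_0 = a_0 = (-2, -2, -3, 3).
Step 2: u_1 = a_1 − (-1/26)·u_0 = (-1/13, 25/13, 23/26, 55/26).
Step 3: u_2 = a_2 − (17/26)·u_0 − (-217/233)·u_1 = (55/233, 23/233, -50/233, 2/233).

u_2 = (55/233, 23/233, -50/233, 2/233)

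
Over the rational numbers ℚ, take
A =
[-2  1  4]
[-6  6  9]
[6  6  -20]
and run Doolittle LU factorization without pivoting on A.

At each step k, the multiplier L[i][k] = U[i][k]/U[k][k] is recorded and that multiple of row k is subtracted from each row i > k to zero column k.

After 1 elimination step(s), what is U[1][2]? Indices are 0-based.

U[1][2] = -3

Step 1: pivot at (0,0) is -2.
  row1 ← row1 − (3)·row0  ⇒  L[1][0]=3, U row1=(0, 3, -3)
  row2 ← row2 − (-3)·row0  ⇒  L[2][0]=-3, U row2=(0, 9, -8)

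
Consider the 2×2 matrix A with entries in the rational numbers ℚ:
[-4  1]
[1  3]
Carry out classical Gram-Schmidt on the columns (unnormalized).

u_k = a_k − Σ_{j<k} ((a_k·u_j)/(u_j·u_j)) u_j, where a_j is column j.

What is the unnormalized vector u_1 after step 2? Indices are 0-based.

u_1 = (13/17, 52/17)

Step 1: u_0 = a_0 = (-4, 1).
Step 2: u_1 = a_1 − (-1/17)·u_0 = (13/17, 52/17).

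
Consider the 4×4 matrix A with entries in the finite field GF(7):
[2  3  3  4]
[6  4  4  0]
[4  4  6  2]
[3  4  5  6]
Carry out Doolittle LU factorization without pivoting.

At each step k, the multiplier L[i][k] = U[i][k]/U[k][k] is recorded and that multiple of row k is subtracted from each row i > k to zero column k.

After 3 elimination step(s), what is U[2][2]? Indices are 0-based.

U[2][2] = 2

k=0: U[0][0]=2
  eliminate (1,0): mult=3, new row 1: (0, 2, 2, 2); set L[1][0]=3
  eliminate (2,0): mult=2, new row 2: (0, 5, 0, 1); set L[2][0]=2
  eliminate (3,0): mult=5, new row 3: (0, 3, 4, 0); set L[3][0]=5
k=1: U[1][1]=2
  eliminate (2,1): mult=6, new row 2: (0, 0, 2, 3); set L[2][1]=6
  eliminate (3,1): mult=5, new row 3: (0, 0, 1, 4); set L[3][1]=5
k=2: U[2][2]=2
  eliminate (3,2): mult=4, new row 3: (0, 0, 0, 6); set L[3][2]=4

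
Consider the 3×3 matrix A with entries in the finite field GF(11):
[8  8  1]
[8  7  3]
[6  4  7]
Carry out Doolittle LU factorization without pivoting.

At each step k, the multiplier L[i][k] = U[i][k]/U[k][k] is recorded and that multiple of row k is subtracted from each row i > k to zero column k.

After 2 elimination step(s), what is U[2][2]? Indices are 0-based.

k=0: U[0][0]=8
  eliminate (1,0): mult=1, new row 1: (0, 10, 2); set L[1][0]=1
  eliminate (2,0): mult=9, new row 2: (0, 9, 9); set L[2][0]=9
k=1: U[1][1]=10
  eliminate (2,1): mult=2, new row 2: (0, 0, 5); set L[2][1]=2

U[2][2] = 5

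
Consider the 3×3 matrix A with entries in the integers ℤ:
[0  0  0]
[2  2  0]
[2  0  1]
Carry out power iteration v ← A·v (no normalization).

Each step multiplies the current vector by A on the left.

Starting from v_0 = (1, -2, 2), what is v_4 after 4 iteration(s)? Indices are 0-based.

v_0 = (1, -2, 2).
v_1 = A·v_0 = (0, -2, 4).
v_2 = A·v_1 = (0, -4, 4).
v_3 = A·v_2 = (0, -8, 4).
v_4 = A·v_3 = (0, -16, 4).

v_4 = (0, -16, 4)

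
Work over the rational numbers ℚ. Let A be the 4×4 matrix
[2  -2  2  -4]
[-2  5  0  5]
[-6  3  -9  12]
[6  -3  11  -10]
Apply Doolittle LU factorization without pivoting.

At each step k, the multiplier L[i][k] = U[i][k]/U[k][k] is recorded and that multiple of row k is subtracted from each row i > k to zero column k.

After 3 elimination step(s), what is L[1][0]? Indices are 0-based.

L[1][0] = -1

Step 1: pivot at (0,0) is 2.
  row1 ← row1 − (-1)·row0  ⇒  L[1][0]=-1, U row1=(0, 3, 2, 1)
  row2 ← row2 − (-3)·row0  ⇒  L[2][0]=-3, U row2=(0, -3, -3, 0)
  row3 ← row3 − (3)·row0  ⇒  L[3][0]=3, U row3=(0, 3, 5, 2)
Step 2: pivot at (1,1) is 3.
  row2 ← row2 − (-1)·row1  ⇒  L[2][1]=-1, U row2=(0, 0, -1, 1)
  row3 ← row3 − (1)·row1  ⇒  L[3][1]=1, U row3=(0, 0, 3, 1)
Step 3: pivot at (2,2) is -1.
  row3 ← row3 − (-3)·row2  ⇒  L[3][2]=-3, U row3=(0, 0, 0, 4)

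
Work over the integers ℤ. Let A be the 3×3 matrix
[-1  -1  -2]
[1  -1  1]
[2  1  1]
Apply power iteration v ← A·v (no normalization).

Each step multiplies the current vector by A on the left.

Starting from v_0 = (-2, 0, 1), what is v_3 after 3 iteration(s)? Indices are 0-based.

v_3 = (3, 5, 8)

v_0 = (-2, 0, 1).
v_1 = A·v_0 = (0, -1, -3).
v_2 = A·v_1 = (7, -2, -4).
v_3 = A·v_2 = (3, 5, 8).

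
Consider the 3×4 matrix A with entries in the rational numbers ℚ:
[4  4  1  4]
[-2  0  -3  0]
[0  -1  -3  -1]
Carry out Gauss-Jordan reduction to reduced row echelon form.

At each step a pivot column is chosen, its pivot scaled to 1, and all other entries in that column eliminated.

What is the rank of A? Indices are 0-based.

rank = 3

[1] R0 /= 4  ⇒  (1, 1, 1/4, 1)
     R1 -= -2·R0  ⇒  (0, 2, -5/2, 2)
[2] R1 /= 2  ⇒  (0, 1, -5/4, 1)
     R0 -= 1·R1  ⇒  (1, 0, 3/2, 0)
     R2 -= -1·R1  ⇒  (0, 0, -17/4, 0)
[3] R2 /= -17/4  ⇒  (0, 0, 1, 0)
     R0 -= 3/2·R2  ⇒  (1, 0, 0, 0)
     R1 -= -5/4·R2  ⇒  (0, 1, 0, 1)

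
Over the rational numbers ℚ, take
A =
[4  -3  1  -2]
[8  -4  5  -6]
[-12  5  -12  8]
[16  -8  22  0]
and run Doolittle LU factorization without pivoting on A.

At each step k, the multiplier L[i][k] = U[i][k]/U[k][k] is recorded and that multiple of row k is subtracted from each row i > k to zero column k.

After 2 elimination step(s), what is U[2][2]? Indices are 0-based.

U[2][2] = -3

k=0: U[0][0]=4
  eliminate (1,0): mult=2, new row 1: (0, 2, 3, -2); set L[1][0]=2
  eliminate (2,0): mult=-3, new row 2: (0, -4, -9, 2); set L[2][0]=-3
  eliminate (3,0): mult=4, new row 3: (0, 4, 18, 8); set L[3][0]=4
k=1: U[1][1]=2
  eliminate (2,1): mult=-2, new row 2: (0, 0, -3, -2); set L[2][1]=-2
  eliminate (3,1): mult=2, new row 3: (0, 0, 12, 12); set L[3][1]=2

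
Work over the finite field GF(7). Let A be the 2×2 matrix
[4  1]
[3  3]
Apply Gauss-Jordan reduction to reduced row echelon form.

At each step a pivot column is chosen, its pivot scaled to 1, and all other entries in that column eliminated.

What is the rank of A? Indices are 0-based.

rank = 2

pivot(0,0)=4: scale R0 → (1, 2)
  clear (1,0): R1 −= (3)R0 → (0, 4)
pivot(1,1)=4: scale R1 → (0, 1)
  clear (0,1): R0 −= (2)R1 → (1, 0)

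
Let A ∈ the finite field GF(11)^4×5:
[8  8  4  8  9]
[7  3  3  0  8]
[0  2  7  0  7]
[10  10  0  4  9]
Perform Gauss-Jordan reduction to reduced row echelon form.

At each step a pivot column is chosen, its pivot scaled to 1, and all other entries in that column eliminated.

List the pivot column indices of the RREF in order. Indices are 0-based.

step 1: normalize row 0 (÷8) = (1, 1, 6, 1, 8)
  row 1: subtract 7×row0 = (0, 7, 5, 4, 7)
  row 3: subtract 10×row0 = (0, 0, 6, 5, 6)
step 2: normalize row 1 (÷7) = (0, 1, 7, 10, 1)
  row 0: subtract 1×row1 = (1, 0, 10, 2, 7)
  row 2: subtract 2×row1 = (0, 0, 4, 2, 5)
step 3: normalize row 2 (÷4) = (0, 0, 1, 6, 4)
  row 0: subtract 10×row2 = (1, 0, 0, 8, 0)
  row 1: subtract 7×row2 = (0, 1, 0, 1, 6)
  row 3: subtract 6×row2 = (0, 0, 0, 2, 4)
step 4: normalize row 3 (÷2) = (0, 0, 0, 1, 2)
  row 0: subtract 8×row3 = (1, 0, 0, 0, 6)
  row 1: subtract 1×row3 = (0, 1, 0, 0, 4)
  row 2: subtract 6×row3 = (0, 0, 1, 0, 3)

pivot columns: 0, 1, 2, 3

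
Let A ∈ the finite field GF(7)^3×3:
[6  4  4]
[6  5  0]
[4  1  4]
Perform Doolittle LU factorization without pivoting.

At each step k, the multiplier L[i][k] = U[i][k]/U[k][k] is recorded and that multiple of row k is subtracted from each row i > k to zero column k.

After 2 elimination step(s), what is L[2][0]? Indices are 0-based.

k=0: U[0][0]=6
  eliminate (1,0): mult=1, new row 1: (0, 1, 3); set L[1][0]=1
  eliminate (2,0): mult=3, new row 2: (0, 3, 6); set L[2][0]=3
k=1: U[1][1]=1
  eliminate (2,1): mult=3, new row 2: (0, 0, 4); set L[2][1]=3

L[2][0] = 3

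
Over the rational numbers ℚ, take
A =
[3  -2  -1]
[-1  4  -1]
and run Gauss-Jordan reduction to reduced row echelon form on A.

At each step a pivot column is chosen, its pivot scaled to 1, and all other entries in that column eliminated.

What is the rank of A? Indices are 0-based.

step 1: normalize row 0 (÷3) = (1, -2/3, -1/3)
  row 1: subtract -1×row0 = (0, 10/3, -4/3)
step 2: normalize row 1 (÷10/3) = (0, 1, -2/5)
  row 0: subtract -2/3×row1 = (1, 0, -3/5)

rank = 2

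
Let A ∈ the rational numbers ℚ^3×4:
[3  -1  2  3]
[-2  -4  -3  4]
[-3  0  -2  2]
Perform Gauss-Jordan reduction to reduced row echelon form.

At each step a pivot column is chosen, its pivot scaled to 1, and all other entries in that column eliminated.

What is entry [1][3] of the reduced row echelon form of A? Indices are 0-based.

M[1][3] = -5

step 1: normalize row 0 (÷3) = (1, -1/3, 2/3, 1)
  row 1: subtract -2×row0 = (0, -14/3, -5/3, 6)
  row 2: subtract -3×row0 = (0, -1, 0, 5)
step 2: normalize row 1 (÷-14/3) = (0, 1, 5/14, -9/7)
  row 0: subtract -1/3×row1 = (1, 0, 11/14, 4/7)
  row 2: subtract -1×row1 = (0, 0, 5/14, 26/7)
step 3: normalize row 2 (÷5/14) = (0, 0, 1, 52/5)
  row 0: subtract 11/14×row2 = (1, 0, 0, -38/5)
  row 1: subtract 5/14×row2 = (0, 1, 0, -5)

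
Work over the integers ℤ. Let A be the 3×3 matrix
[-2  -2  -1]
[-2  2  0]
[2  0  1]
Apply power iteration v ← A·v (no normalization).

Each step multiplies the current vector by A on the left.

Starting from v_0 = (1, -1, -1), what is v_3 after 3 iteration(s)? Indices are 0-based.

v_0 = (1, -1, -1).
v_1 = A·v_0 = (1, -4, 1).
v_2 = A·v_1 = (5, -10, 3).
v_3 = A·v_2 = (7, -30, 13).

v_3 = (7, -30, 13)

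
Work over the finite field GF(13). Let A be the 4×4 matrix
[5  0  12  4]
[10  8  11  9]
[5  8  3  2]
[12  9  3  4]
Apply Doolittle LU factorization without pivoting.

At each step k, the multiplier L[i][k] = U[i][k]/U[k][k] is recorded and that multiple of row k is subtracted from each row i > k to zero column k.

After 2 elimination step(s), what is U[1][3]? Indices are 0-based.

U[1][3] = 1

k=0: U[0][0]=5
  eliminate (1,0): mult=2, new row 1: (0, 8, 0, 1); set L[1][0]=2
  eliminate (2,0): mult=1, new row 2: (0, 8, 4, 11); set L[2][0]=1
  eliminate (3,0): mult=5, new row 3: (0, 9, 8, 10); set L[3][0]=5
k=1: U[1][1]=8
  eliminate (2,1): mult=1, new row 2: (0, 0, 4, 10); set L[2][1]=1
  eliminate (3,1): mult=6, new row 3: (0, 0, 8, 4); set L[3][1]=6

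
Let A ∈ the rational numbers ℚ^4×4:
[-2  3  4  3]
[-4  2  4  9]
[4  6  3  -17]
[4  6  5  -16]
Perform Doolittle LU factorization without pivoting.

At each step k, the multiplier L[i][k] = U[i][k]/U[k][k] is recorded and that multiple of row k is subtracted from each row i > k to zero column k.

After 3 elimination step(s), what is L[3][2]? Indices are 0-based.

[col 0] pivot -2
  R1 -= 2*R0 → (0, -4, -4, 3)  (L[1][0] := 2)
  R2 -= -2*R0 → (0, 12, 11, -11)  (L[2][0] := -2)
  R3 -= -2*R0 → (0, 12, 13, -10)  (L[3][0] := -2)
[col 1] pivot -4
  R2 -= -3*R1 → (0, 0, -1, -2)  (L[2][1] := -3)
  R3 -= -3*R1 → (0, 0, 1, -1)  (L[3][1] := -3)
[col 2] pivot -1
  R3 -= -1*R2 → (0, 0, 0, -3)  (L[3][2] := -1)

L[3][2] = -1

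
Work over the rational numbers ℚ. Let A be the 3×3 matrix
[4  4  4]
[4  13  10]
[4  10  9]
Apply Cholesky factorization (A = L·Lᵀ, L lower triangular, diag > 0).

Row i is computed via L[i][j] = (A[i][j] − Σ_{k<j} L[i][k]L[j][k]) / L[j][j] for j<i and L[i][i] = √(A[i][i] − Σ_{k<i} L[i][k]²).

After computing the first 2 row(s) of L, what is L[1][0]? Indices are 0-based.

L[1][0] = 2

Step 1: L[0][0] = √(4) = 2.
  L[1][0] = (4) / L[0][0] = 2.
Step 2: L[1][1] = √(9) = 3.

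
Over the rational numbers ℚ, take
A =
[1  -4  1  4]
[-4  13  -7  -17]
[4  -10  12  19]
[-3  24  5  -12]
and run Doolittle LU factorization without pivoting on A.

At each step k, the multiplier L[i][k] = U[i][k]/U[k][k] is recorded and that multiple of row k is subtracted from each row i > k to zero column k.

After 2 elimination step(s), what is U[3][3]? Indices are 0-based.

U[3][3] = -4

k=0: U[0][0]=1
  eliminate (1,0): mult=-4, new row 1: (0, -3, -3, -1); set L[1][0]=-4
  eliminate (2,0): mult=4, new row 2: (0, 6, 8, 3); set L[2][0]=4
  eliminate (3,0): mult=-3, new row 3: (0, 12, 8, 0); set L[3][0]=-3
k=1: U[1][1]=-3
  eliminate (2,1): mult=-2, new row 2: (0, 0, 2, 1); set L[2][1]=-2
  eliminate (3,1): mult=-4, new row 3: (0, 0, -4, -4); set L[3][1]=-4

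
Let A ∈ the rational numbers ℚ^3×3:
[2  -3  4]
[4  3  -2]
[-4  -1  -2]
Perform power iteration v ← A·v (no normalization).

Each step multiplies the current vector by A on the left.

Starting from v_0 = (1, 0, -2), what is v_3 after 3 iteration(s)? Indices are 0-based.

v_0 = (1, 0, -2).
v_1 = A·v_0 = (-6, 8, 0).
v_2 = A·v_1 = (-36, 0, 16).
v_3 = A·v_2 = (-8, -176, 112).

v_3 = (-8, -176, 112)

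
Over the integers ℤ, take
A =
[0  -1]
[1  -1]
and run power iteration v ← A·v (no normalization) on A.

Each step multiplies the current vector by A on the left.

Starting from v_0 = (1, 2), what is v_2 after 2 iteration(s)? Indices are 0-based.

v_2 = (1, -1)

v_0 = (1, 2).
v_1 = A·v_0 = (-2, -1).
v_2 = A·v_1 = (1, -1).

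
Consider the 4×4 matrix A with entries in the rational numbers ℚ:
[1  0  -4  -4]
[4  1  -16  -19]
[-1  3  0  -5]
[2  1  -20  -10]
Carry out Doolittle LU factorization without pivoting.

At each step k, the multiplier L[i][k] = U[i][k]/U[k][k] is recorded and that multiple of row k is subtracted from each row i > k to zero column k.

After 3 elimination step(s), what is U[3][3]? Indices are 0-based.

U[3][3] = 1

[col 0] pivot 1
  R1 -= 4*R0 → (0, 1, 0, -3)  (L[1][0] := 4)
  R2 -= -1*R0 → (0, 3, -4, -9)  (L[2][0] := -1)
  R3 -= 2*R0 → (0, 1, -12, -2)  (L[3][0] := 2)
[col 1] pivot 1
  R2 -= 3*R1 → (0, 0, -4, 0)  (L[2][1] := 3)
  R3 -= 1*R1 → (0, 0, -12, 1)  (L[3][1] := 1)
[col 2] pivot -4
  R3 -= 3*R2 → (0, 0, 0, 1)  (L[3][2] := 3)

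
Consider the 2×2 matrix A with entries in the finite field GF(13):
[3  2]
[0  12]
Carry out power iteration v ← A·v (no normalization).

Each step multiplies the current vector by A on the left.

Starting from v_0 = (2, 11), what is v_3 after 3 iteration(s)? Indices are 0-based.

v_0 = (2, 11).
v_1 = A·v_0 = (2, 2).
v_2 = A·v_1 = (10, 11).
v_3 = A·v_2 = (0, 2).

v_3 = (0, 2)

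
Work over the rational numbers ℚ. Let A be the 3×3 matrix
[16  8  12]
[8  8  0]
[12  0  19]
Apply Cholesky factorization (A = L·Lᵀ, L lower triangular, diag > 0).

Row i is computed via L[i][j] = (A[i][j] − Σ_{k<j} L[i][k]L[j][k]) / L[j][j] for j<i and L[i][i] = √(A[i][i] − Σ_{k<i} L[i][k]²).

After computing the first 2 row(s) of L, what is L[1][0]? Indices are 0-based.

Step 1: L[0][0] = √(16) = 4.
  L[1][0] = (8) / L[0][0] = 2.
Step 2: L[1][1] = √(4) = 2.

L[1][0] = 2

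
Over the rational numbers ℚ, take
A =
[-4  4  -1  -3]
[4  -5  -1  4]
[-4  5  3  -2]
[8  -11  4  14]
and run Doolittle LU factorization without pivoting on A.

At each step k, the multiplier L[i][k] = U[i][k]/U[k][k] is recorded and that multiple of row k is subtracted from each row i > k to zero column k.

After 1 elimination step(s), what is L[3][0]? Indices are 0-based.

L[3][0] = -2

[col 0] pivot -4
  R1 -= -1*R0 → (0, -1, -2, 1)  (L[1][0] := -1)
  R2 -= 1*R0 → (0, 1, 4, 1)  (L[2][0] := 1)
  R3 -= -2*R0 → (0, -3, 2, 8)  (L[3][0] := -2)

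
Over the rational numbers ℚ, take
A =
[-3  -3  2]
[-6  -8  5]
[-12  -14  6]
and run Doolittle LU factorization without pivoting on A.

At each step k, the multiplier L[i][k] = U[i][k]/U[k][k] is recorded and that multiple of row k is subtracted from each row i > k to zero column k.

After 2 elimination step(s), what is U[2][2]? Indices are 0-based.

U[2][2] = -3

Step 1: pivot at (0,0) is -3.
  row1 ← row1 − (2)·row0  ⇒  L[1][0]=2, U row1=(0, -2, 1)
  row2 ← row2 − (4)·row0  ⇒  L[2][0]=4, U row2=(0, -2, -2)
Step 2: pivot at (1,1) is -2.
  row2 ← row2 − (1)·row1  ⇒  L[2][1]=1, U row2=(0, 0, -3)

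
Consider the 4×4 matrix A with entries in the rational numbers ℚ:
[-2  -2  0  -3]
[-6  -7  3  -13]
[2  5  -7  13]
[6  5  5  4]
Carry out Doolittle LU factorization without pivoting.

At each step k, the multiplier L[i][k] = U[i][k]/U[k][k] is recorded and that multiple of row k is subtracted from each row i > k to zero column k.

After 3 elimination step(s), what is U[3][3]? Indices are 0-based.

U[3][3] = 1

Step 1: pivot at (0,0) is -2.
  row1 ← row1 − (3)·row0  ⇒  L[1][0]=3, U row1=(0, -1, 3, -4)
  row2 ← row2 − (-1)·row0  ⇒  L[2][0]=-1, U row2=(0, 3, -7, 10)
  row3 ← row3 − (-3)·row0  ⇒  L[3][0]=-3, U row3=(0, -1, 5, -5)
Step 2: pivot at (1,1) is -1.
  row2 ← row2 − (-3)·row1  ⇒  L[2][1]=-3, U row2=(0, 0, 2, -2)
  row3 ← row3 − (1)·row1  ⇒  L[3][1]=1, U row3=(0, 0, 2, -1)
Step 3: pivot at (2,2) is 2.
  row3 ← row3 − (1)·row2  ⇒  L[3][2]=1, U row3=(0, 0, 0, 1)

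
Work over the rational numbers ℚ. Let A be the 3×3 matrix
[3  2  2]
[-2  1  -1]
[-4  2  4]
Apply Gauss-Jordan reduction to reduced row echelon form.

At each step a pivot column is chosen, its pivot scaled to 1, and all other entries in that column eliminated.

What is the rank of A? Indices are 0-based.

rank = 3

pivot(0,0)=3: scale R0 → (1, 2/3, 2/3)
  clear (1,0): R1 −= (-2)R0 → (0, 7/3, 1/3)
  clear (2,0): R2 −= (-4)R0 → (0, 14/3, 20/3)
pivot(1,1)=7/3: scale R1 → (0, 1, 1/7)
  clear (0,1): R0 −= (2/3)R1 → (1, 0, 4/7)
  clear (2,1): R2 −= (14/3)R1 → (0, 0, 6)
pivot(2,2)=6: scale R2 → (0, 0, 1)
  clear (0,2): R0 −= (4/7)R2 → (1, 0, 0)
  clear (1,2): R1 −= (1/7)R2 → (0, 1, 0)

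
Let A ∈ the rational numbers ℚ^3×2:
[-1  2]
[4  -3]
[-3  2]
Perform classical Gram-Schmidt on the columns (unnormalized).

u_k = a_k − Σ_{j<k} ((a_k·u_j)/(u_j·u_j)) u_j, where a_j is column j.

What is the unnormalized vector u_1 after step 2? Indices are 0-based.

u_1 = (16/13, 1/13, -4/13)

Step 1: u_0 = a_0 = (-1, 4, -3).
Step 2: u_1 = a_1 − (-10/13)·u_0 = (16/13, 1/13, -4/13).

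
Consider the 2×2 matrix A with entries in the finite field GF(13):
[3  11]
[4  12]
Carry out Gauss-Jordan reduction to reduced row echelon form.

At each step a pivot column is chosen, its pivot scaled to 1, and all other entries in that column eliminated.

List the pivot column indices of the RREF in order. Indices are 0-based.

pivot columns: 0, 1

[1] R0 /= 3  ⇒  (1, 8)
     R1 -= 4·R0  ⇒  (0, 6)
[2] R1 /= 6  ⇒  (0, 1)
     R0 -= 8·R1  ⇒  (1, 0)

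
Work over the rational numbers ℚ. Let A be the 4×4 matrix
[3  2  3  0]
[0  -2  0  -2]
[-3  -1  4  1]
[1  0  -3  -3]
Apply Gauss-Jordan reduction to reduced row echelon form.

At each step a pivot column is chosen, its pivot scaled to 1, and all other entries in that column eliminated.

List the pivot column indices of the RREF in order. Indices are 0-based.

pivot columns: 0, 1, 2, 3

pivot(0,0)=3: scale R0 → (1, 2/3, 1, 0)
  clear (2,0): R2 −= (-3)R0 → (0, 1, 7, 1)
  clear (3,0): R3 −= (1)R0 → (0, -2/3, -4, -3)
pivot(1,1)=-2: scale R1 → (0, 1, 0, 1)
  clear (0,1): R0 −= (2/3)R1 → (1, 0, 1, -2/3)
  clear (2,1): R2 −= (1)R1 → (0, 0, 7, 0)
  clear (3,1): R3 −= (-2/3)R1 → (0, 0, -4, -7/3)
pivot(2,2)=7: scale R2 → (0, 0, 1, 0)
  clear (0,2): R0 −= (1)R2 → (1, 0, 0, -2/3)
  clear (3,2): R3 −= (-4)R2 → (0, 0, 0, -7/3)
pivot(3,3)=-7/3: scale R3 → (0, 0, 0, 1)
  clear (0,3): R0 −= (-2/3)R3 → (1, 0, 0, 0)
  clear (1,3): R1 −= (1)R3 → (0, 1, 0, 0)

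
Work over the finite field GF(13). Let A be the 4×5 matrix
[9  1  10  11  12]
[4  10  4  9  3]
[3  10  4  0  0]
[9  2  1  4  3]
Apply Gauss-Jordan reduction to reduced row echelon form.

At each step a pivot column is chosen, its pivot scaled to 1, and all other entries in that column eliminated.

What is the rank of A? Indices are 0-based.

pivot(0,0)=9: scale R0 → (1, 3, 4, 7, 10)
  clear (1,0): R1 −= (4)R0 → (0, 11, 1, 7, 2)
  clear (2,0): R2 −= (3)R0 → (0, 1, 5, 5, 9)
  clear (3,0): R3 −= (9)R0 → (0, 1, 4, 6, 4)
pivot(1,1)=11: scale R1 → (0, 1, 6, 3, 12)
  clear (0,1): R0 −= (3)R1 → (1, 0, 12, 11, 0)
  clear (2,1): R2 −= (1)R1 → (0, 0, 12, 2, 10)
  clear (3,1): R3 −= (1)R1 → (0, 0, 11, 3, 5)
pivot(2,2)=12: scale R2 → (0, 0, 1, 11, 3)
  clear (0,2): R0 −= (12)R2 → (1, 0, 0, 9, 3)
  clear (1,2): R1 −= (6)R2 → (0, 1, 0, 2, 7)
  clear (3,2): R3 −= (11)R2 → (0, 0, 0, 12, 11)
pivot(3,3)=12: scale R3 → (0, 0, 0, 1, 2)
  clear (0,3): R0 −= (9)R3 → (1, 0, 0, 0, 11)
  clear (1,3): R1 −= (2)R3 → (0, 1, 0, 0, 3)
  clear (2,3): R2 −= (11)R3 → (0, 0, 1, 0, 7)

rank = 4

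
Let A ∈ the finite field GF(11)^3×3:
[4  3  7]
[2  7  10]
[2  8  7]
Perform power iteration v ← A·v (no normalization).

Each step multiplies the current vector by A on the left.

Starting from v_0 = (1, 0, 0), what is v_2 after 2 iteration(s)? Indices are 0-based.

v_0 = (1, 0, 0).
v_1 = A·v_0 = (4, 2, 2).
v_2 = A·v_1 = (3, 9, 5).

v_2 = (3, 9, 5)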